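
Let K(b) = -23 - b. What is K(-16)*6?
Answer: -42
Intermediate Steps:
K(-16)*6 = (-23 - 1*(-16))*6 = (-23 + 16)*6 = -7*6 = -42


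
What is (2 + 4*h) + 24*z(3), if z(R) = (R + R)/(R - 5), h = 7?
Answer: -42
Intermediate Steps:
z(R) = 2*R/(-5 + R) (z(R) = (2*R)/(-5 + R) = 2*R/(-5 + R))
(2 + 4*h) + 24*z(3) = (2 + 4*7) + 24*(2*3/(-5 + 3)) = (2 + 28) + 24*(2*3/(-2)) = 30 + 24*(2*3*(-½)) = 30 + 24*(-3) = 30 - 72 = -42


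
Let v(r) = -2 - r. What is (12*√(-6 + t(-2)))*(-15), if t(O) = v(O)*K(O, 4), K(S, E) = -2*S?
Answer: -180*I*√6 ≈ -440.91*I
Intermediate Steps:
t(O) = -2*O*(-2 - O) (t(O) = (-2 - O)*(-2*O) = -2*O*(-2 - O))
(12*√(-6 + t(-2)))*(-15) = (12*√(-6 + 2*(-2)*(2 - 2)))*(-15) = (12*√(-6 + 2*(-2)*0))*(-15) = (12*√(-6 + 0))*(-15) = (12*√(-6))*(-15) = (12*(I*√6))*(-15) = (12*I*√6)*(-15) = -180*I*√6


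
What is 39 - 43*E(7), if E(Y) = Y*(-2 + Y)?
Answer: -1466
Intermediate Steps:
39 - 43*E(7) = 39 - 301*(-2 + 7) = 39 - 301*5 = 39 - 43*35 = 39 - 1505 = -1466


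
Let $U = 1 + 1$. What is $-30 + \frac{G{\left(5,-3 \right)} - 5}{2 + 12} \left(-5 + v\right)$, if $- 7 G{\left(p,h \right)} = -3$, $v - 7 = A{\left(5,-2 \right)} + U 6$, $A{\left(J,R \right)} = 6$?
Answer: $- \frac{1790}{49} \approx -36.531$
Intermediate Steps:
$U = 2$
$v = 25$ ($v = 7 + \left(6 + 2 \cdot 6\right) = 7 + \left(6 + 12\right) = 7 + 18 = 25$)
$G{\left(p,h \right)} = \frac{3}{7}$ ($G{\left(p,h \right)} = \left(- \frac{1}{7}\right) \left(-3\right) = \frac{3}{7}$)
$-30 + \frac{G{\left(5,-3 \right)} - 5}{2 + 12} \left(-5 + v\right) = -30 + \frac{\frac{3}{7} - 5}{2 + 12} \left(-5 + 25\right) = -30 + - \frac{32}{7 \cdot 14} \cdot 20 = -30 + \left(- \frac{32}{7}\right) \frac{1}{14} \cdot 20 = -30 - \frac{320}{49} = - \frac{1790}{49}$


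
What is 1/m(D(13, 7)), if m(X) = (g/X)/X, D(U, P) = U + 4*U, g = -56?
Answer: -4225/56 ≈ -75.446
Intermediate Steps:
D(U, P) = 5*U
m(X) = -56/X² (m(X) = (-56/X)/X = -56/X²)
1/m(D(13, 7)) = 1/(-56/(5*13)²) = 1/(-56/65²) = 1/(-56*1/4225) = 1/(-56/4225) = -4225/56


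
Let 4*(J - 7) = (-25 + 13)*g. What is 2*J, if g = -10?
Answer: 74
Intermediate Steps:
J = 37 (J = 7 + ((-25 + 13)*(-10))/4 = 7 + (-12*(-10))/4 = 7 + (1/4)*120 = 7 + 30 = 37)
2*J = 2*37 = 74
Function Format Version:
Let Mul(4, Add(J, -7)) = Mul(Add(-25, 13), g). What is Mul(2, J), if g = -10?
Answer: 74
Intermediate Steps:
J = 37 (J = Add(7, Mul(Rational(1, 4), Mul(Add(-25, 13), -10))) = Add(7, Mul(Rational(1, 4), Mul(-12, -10))) = Add(7, Mul(Rational(1, 4), 120)) = Add(7, 30) = 37)
Mul(2, J) = Mul(2, 37) = 74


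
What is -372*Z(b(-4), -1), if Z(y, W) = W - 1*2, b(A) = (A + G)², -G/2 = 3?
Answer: 1116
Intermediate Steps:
G = -6 (G = -2*3 = -6)
b(A) = (-6 + A)² (b(A) = (A - 6)² = (-6 + A)²)
Z(y, W) = -2 + W (Z(y, W) = W - 2 = -2 + W)
-372*Z(b(-4), -1) = -372*(-2 - 1) = -372*(-3) = 1116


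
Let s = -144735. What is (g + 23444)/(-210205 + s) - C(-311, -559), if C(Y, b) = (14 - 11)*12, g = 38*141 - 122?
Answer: -640326/17747 ≈ -36.081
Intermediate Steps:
g = 5236 (g = 5358 - 122 = 5236)
C(Y, b) = 36 (C(Y, b) = 3*12 = 36)
(g + 23444)/(-210205 + s) - C(-311, -559) = (5236 + 23444)/(-210205 - 144735) - 1*36 = 28680/(-354940) - 36 = 28680*(-1/354940) - 36 = -1434/17747 - 36 = -640326/17747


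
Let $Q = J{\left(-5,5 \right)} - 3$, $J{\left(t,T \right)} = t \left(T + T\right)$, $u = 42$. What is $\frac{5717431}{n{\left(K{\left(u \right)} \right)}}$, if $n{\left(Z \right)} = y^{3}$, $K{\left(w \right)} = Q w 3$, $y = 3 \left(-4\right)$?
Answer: $- \frac{5717431}{1728} \approx -3308.7$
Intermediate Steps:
$J{\left(t,T \right)} = 2 T t$ ($J{\left(t,T \right)} = t 2 T = 2 T t$)
$Q = -53$ ($Q = 2 \cdot 5 \left(-5\right) - 3 = -50 - 3 = -53$)
$y = -12$
$K{\left(w \right)} = - 159 w$ ($K{\left(w \right)} = - 53 w 3 = - 159 w$)
$n{\left(Z \right)} = -1728$ ($n{\left(Z \right)} = \left(-12\right)^{3} = -1728$)
$\frac{5717431}{n{\left(K{\left(u \right)} \right)}} = \frac{5717431}{-1728} = 5717431 \left(- \frac{1}{1728}\right) = - \frac{5717431}{1728}$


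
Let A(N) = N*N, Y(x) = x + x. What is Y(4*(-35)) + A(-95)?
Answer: 8745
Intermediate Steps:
Y(x) = 2*x
A(N) = N²
Y(4*(-35)) + A(-95) = 2*(4*(-35)) + (-95)² = 2*(-140) + 9025 = -280 + 9025 = 8745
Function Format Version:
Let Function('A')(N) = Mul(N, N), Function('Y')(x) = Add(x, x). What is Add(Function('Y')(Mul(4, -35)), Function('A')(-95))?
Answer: 8745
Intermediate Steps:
Function('Y')(x) = Mul(2, x)
Function('A')(N) = Pow(N, 2)
Add(Function('Y')(Mul(4, -35)), Function('A')(-95)) = Add(Mul(2, Mul(4, -35)), Pow(-95, 2)) = Add(Mul(2, -140), 9025) = Add(-280, 9025) = 8745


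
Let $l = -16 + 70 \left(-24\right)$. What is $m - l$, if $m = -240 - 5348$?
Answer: $-3892$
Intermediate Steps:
$m = -5588$
$l = -1696$ ($l = -16 - 1680 = -1696$)
$m - l = -5588 - -1696 = -5588 + 1696 = -3892$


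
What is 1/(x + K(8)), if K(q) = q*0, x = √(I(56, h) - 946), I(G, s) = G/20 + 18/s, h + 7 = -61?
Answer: -I*√3029570/53463 ≈ -0.032556*I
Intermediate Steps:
h = -68 (h = -7 - 61 = -68)
I(G, s) = 18/s + G/20 (I(G, s) = G*(1/20) + 18/s = G/20 + 18/s = 18/s + G/20)
x = 3*I*√3029570/170 (x = √((18/(-68) + (1/20)*56) - 946) = √((18*(-1/68) + 14/5) - 946) = √((-9/34 + 14/5) - 946) = √(431/170 - 946) = √(-160389/170) = 3*I*√3029570/170 ≈ 30.716*I)
K(q) = 0
1/(x + K(8)) = 1/(3*I*√3029570/170 + 0) = 1/(3*I*√3029570/170) = -I*√3029570/53463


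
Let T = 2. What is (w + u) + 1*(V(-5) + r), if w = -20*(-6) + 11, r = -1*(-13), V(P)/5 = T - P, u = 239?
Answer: 418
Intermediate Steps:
V(P) = 10 - 5*P (V(P) = 5*(2 - P) = 10 - 5*P)
r = 13
w = 131 (w = 120 + 11 = 131)
(w + u) + 1*(V(-5) + r) = (131 + 239) + 1*((10 - 5*(-5)) + 13) = 370 + 1*((10 + 25) + 13) = 370 + 1*(35 + 13) = 370 + 1*48 = 370 + 48 = 418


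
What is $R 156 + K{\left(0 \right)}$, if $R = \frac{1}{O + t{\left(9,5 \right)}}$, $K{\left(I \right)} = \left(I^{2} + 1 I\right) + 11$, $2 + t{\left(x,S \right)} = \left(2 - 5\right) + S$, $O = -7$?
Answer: $- \frac{79}{7} \approx -11.286$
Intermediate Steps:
$t{\left(x,S \right)} = -5 + S$ ($t{\left(x,S \right)} = -2 + \left(\left(2 - 5\right) + S\right) = -2 + \left(-3 + S\right) = -5 + S$)
$K{\left(I \right)} = 11 + I + I^{2}$ ($K{\left(I \right)} = \left(I^{2} + I\right) + 11 = \left(I + I^{2}\right) + 11 = 11 + I + I^{2}$)
$R = - \frac{1}{7}$ ($R = \frac{1}{-7 + \left(-5 + 5\right)} = \frac{1}{-7 + 0} = \frac{1}{-7} = - \frac{1}{7} \approx -0.14286$)
$R 156 + K{\left(0 \right)} = \left(- \frac{1}{7}\right) 156 + \left(11 + 0 + 0^{2}\right) = - \frac{156}{7} + \left(11 + 0 + 0\right) = - \frac{156}{7} + 11 = - \frac{79}{7}$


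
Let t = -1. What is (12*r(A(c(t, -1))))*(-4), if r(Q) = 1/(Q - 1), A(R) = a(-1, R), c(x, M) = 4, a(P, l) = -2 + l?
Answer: -48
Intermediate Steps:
A(R) = -2 + R
r(Q) = 1/(-1 + Q)
(12*r(A(c(t, -1))))*(-4) = (12/(-1 + (-2 + 4)))*(-4) = (12/(-1 + 2))*(-4) = (12/1)*(-4) = (12*1)*(-4) = 12*(-4) = -48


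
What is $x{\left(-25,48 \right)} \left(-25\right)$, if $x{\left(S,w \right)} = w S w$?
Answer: $1440000$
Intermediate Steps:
$x{\left(S,w \right)} = S w^{2}$
$x{\left(-25,48 \right)} \left(-25\right) = - 25 \cdot 48^{2} \left(-25\right) = \left(-25\right) 2304 \left(-25\right) = \left(-57600\right) \left(-25\right) = 1440000$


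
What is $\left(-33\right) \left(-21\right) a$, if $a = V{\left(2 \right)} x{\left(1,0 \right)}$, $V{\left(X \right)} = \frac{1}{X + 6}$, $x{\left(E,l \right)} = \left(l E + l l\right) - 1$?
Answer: $- \frac{693}{8} \approx -86.625$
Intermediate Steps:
$x{\left(E,l \right)} = -1 + l^{2} + E l$ ($x{\left(E,l \right)} = \left(E l + l^{2}\right) - 1 = \left(l^{2} + E l\right) - 1 = -1 + l^{2} + E l$)
$V{\left(X \right)} = \frac{1}{6 + X}$
$a = - \frac{1}{8}$ ($a = \frac{-1 + 0^{2} + 1 \cdot 0}{6 + 2} = \frac{-1 + 0 + 0}{8} = \frac{1}{8} \left(-1\right) = - \frac{1}{8} \approx -0.125$)
$\left(-33\right) \left(-21\right) a = \left(-33\right) \left(-21\right) \left(- \frac{1}{8}\right) = 693 \left(- \frac{1}{8}\right) = - \frac{693}{8}$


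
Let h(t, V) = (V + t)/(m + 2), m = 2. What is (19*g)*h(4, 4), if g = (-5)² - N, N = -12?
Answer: 1406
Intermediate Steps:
h(t, V) = V/4 + t/4 (h(t, V) = (V + t)/(2 + 2) = (V + t)/4 = (V + t)*(¼) = V/4 + t/4)
g = 37 (g = (-5)² - 1*(-12) = 25 + 12 = 37)
(19*g)*h(4, 4) = (19*37)*((¼)*4 + (¼)*4) = 703*(1 + 1) = 703*2 = 1406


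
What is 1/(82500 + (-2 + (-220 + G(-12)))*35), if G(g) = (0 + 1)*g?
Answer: 1/74310 ≈ 1.3457e-5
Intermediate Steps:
G(g) = g (G(g) = 1*g = g)
1/(82500 + (-2 + (-220 + G(-12)))*35) = 1/(82500 + (-2 + (-220 - 12))*35) = 1/(82500 + (-2 - 232)*35) = 1/(82500 - 234*35) = 1/(82500 - 8190) = 1/74310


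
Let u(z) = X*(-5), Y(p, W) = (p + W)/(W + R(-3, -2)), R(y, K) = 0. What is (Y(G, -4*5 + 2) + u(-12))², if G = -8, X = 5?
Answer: 44944/81 ≈ 554.86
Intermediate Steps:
Y(p, W) = (W + p)/W (Y(p, W) = (p + W)/(W + 0) = (W + p)/W)
u(z) = -25 (u(z) = 5*(-5) = -25)
(Y(G, -4*5 + 2) + u(-12))² = (((-4*5 + 2) - 8)/(-4*5 + 2) - 25)² = (((-20 + 2) - 8)/(-20 + 2) - 25)² = ((-18 - 8)/(-18) - 25)² = (-1/18*(-26) - 25)² = (13/9 - 25)² = (-212/9)² = 44944/81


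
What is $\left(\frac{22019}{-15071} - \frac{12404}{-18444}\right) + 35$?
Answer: $\frac{2377438897}{69492381} \approx 34.211$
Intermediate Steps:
$\left(\frac{22019}{-15071} - \frac{12404}{-18444}\right) + 35 = \left(22019 \left(- \frac{1}{15071}\right) - - \frac{3101}{4611}\right) + 35 = \left(- \frac{22019}{15071} + \frac{3101}{4611}\right) + 35 = - \frac{54794438}{69492381} + 35 = \frac{2377438897}{69492381}$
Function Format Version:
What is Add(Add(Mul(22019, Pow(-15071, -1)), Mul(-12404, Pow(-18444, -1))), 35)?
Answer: Rational(2377438897, 69492381) ≈ 34.211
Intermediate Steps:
Add(Add(Mul(22019, Pow(-15071, -1)), Mul(-12404, Pow(-18444, -1))), 35) = Add(Add(Mul(22019, Rational(-1, 15071)), Mul(-12404, Rational(-1, 18444))), 35) = Add(Add(Rational(-22019, 15071), Rational(3101, 4611)), 35) = Add(Rational(-54794438, 69492381), 35) = Rational(2377438897, 69492381)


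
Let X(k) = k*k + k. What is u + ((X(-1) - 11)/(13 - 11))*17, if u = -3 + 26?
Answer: -141/2 ≈ -70.500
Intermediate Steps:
X(k) = k + k² (X(k) = k² + k = k + k²)
u = 23
u + ((X(-1) - 11)/(13 - 11))*17 = 23 + ((-(1 - 1) - 11)/(13 - 11))*17 = 23 + ((-1*0 - 11)/2)*17 = 23 + ((0 - 11)*(½))*17 = 23 - 11*½*17 = 23 - 11/2*17 = 23 - 187/2 = -141/2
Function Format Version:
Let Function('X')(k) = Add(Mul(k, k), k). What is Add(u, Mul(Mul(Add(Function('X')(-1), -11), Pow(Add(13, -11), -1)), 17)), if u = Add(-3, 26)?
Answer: Rational(-141, 2) ≈ -70.500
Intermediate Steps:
Function('X')(k) = Add(k, Pow(k, 2)) (Function('X')(k) = Add(Pow(k, 2), k) = Add(k, Pow(k, 2)))
u = 23
Add(u, Mul(Mul(Add(Function('X')(-1), -11), Pow(Add(13, -11), -1)), 17)) = Add(23, Mul(Mul(Add(Mul(-1, Add(1, -1)), -11), Pow(Add(13, -11), -1)), 17)) = Add(23, Mul(Mul(Add(Mul(-1, 0), -11), Pow(2, -1)), 17)) = Add(23, Mul(Mul(Add(0, -11), Rational(1, 2)), 17)) = Add(23, Mul(Mul(-11, Rational(1, 2)), 17)) = Add(23, Mul(Rational(-11, 2), 17)) = Add(23, Rational(-187, 2)) = Rational(-141, 2)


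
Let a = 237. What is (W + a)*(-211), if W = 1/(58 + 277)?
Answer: -16752556/335 ≈ -50008.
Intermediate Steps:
W = 1/335 ≈ 0.0029851
(W + a)*(-211) = (1/335 + 237)*(-211) = (79396/335)*(-211) = -16752556/335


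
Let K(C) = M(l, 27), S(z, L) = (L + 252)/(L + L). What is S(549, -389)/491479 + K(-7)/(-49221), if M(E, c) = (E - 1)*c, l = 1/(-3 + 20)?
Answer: 6122176359/11850049186042 ≈ 0.00051664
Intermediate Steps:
l = 1/17 ≈ 0.058824
S(z, L) = (252 + L)/(2*L) (S(z, L) = (252 + L)/((2*L)) = (252 + L)*(1/(2*L)) = (252 + L)/(2*L))
M(E, c) = c*(-1 + E) (M(E, c) = (-1 + E)*c = c*(-1 + E))
K(C) = -432/17 (K(C) = 27*(-1 + 1/17) = 27*(-16/17) = -432/17)
S(549, -389)/491479 + K(-7)/(-49221) = ((1/2)*(252 - 389)/(-389))/491479 - 432/17/(-49221) = ((1/2)*(-1/389)*(-137))*(1/491479) - 432/17*(-1/49221) = (137/778)*(1/491479) + 16/30991 = 137/382370662 + 16/30991 = 6122176359/11850049186042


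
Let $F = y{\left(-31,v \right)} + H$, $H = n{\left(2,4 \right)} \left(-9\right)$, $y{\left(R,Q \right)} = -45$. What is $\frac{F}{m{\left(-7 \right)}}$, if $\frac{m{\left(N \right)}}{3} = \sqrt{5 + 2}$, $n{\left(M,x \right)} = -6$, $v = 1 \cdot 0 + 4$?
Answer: $\frac{3 \sqrt{7}}{7} \approx 1.1339$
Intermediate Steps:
$v = 4$ ($v = 0 + 4 = 4$)
$m{\left(N \right)} = 3 \sqrt{7}$ ($m{\left(N \right)} = 3 \sqrt{5 + 2} = 3 \sqrt{7}$)
$H = 54$ ($H = \left(-6\right) \left(-9\right) = 54$)
$F = 9$ ($F = -45 + 54 = 9$)
$\frac{F}{m{\left(-7 \right)}} = \frac{1}{3 \sqrt{7}} \cdot 9 = \frac{\sqrt{7}}{21} \cdot 9 = \frac{3 \sqrt{7}}{7}$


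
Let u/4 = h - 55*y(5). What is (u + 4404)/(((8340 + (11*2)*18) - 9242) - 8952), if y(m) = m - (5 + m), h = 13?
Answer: -2778/4729 ≈ -0.58744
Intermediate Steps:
y(m) = -5 (y(m) = m + (-5 - m) = -5)
u = 1152 (u = 4*(13 - 55*(-5)) = 4*(13 + 275) = 4*288 = 1152)
(u + 4404)/(((8340 + (11*2)*18) - 9242) - 8952) = (1152 + 4404)/(((8340 + (11*2)*18) - 9242) - 8952) = 5556/(((8340 + 22*18) - 9242) - 8952) = 5556/(((8340 + 396) - 9242) - 8952) = 5556/((8736 - 9242) - 8952) = 5556/(-506 - 8952) = 5556/(-9458) = 5556*(-1/9458) = -2778/4729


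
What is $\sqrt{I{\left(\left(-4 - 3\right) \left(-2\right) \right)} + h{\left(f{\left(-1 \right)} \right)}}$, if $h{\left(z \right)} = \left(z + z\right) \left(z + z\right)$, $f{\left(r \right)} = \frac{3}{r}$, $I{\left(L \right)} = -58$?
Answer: $i \sqrt{22} \approx 4.6904 i$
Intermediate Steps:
$h{\left(z \right)} = 4 z^{2}$ ($h{\left(z \right)} = 2 z 2 z = 4 z^{2}$)
$\sqrt{I{\left(\left(-4 - 3\right) \left(-2\right) \right)} + h{\left(f{\left(-1 \right)} \right)}} = \sqrt{-58 + 4 \left(\frac{3}{-1}\right)^{2}} = \sqrt{-58 + 4 \left(3 \left(-1\right)\right)^{2}} = \sqrt{-58 + 4 \left(-3\right)^{2}} = \sqrt{-58 + 4 \cdot 9} = \sqrt{-58 + 36} = \sqrt{-22} = i \sqrt{22}$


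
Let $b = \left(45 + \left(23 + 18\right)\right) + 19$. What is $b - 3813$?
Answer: $-3708$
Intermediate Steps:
$b = 105$ ($b = \left(45 + 41\right) + 19 = 86 + 19 = 105$)
$b - 3813 = 105 - 3813 = -3708$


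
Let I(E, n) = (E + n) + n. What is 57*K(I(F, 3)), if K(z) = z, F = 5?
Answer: 627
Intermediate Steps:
I(E, n) = E + 2*n
57*K(I(F, 3)) = 57*(5 + 2*3) = 57*(5 + 6) = 57*11 = 627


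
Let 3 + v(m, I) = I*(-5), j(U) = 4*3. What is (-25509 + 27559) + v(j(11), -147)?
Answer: 2782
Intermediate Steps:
j(U) = 12
v(m, I) = -3 - 5*I (v(m, I) = -3 + I*(-5) = -3 - 5*I)
(-25509 + 27559) + v(j(11), -147) = (-25509 + 27559) + (-3 - 5*(-147)) = 2050 + (-3 + 735) = 2050 + 732 = 2782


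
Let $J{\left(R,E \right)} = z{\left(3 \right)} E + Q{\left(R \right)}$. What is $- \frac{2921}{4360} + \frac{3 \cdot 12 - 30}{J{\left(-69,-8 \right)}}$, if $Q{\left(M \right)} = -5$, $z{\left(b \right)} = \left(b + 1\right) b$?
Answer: $- \frac{321181}{440360} \approx -0.72936$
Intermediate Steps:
$z{\left(b \right)} = b \left(1 + b\right)$ ($z{\left(b \right)} = \left(1 + b\right) b = b \left(1 + b\right)$)
$J{\left(R,E \right)} = -5 + 12 E$ ($J{\left(R,E \right)} = 3 \left(1 + 3\right) E - 5 = 3 \cdot 4 E - 5 = 12 E - 5 = -5 + 12 E$)
$- \frac{2921}{4360} + \frac{3 \cdot 12 - 30}{J{\left(-69,-8 \right)}} = - \frac{2921}{4360} + \frac{3 \cdot 12 - 30}{-5 + 12 \left(-8\right)} = \left(-2921\right) \frac{1}{4360} + \frac{36 - 30}{-5 - 96} = - \frac{2921}{4360} + \frac{6}{-101} = - \frac{2921}{4360} + 6 \left(- \frac{1}{101}\right) = - \frac{2921}{4360} - \frac{6}{101} = - \frac{321181}{440360}$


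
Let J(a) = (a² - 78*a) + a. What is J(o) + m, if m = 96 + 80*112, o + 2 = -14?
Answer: 10544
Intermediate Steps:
o = -16 (o = -2 - 14 = -16)
m = 9056 (m = 96 + 8960 = 9056)
J(a) = a² - 77*a
J(o) + m = -16*(-77 - 16) + 9056 = -16*(-93) + 9056 = 1488 + 9056 = 10544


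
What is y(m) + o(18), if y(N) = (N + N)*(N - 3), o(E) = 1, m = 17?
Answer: 477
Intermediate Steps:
y(N) = 2*N*(-3 + N) (y(N) = (2*N)*(-3 + N) = 2*N*(-3 + N))
y(m) + o(18) = 2*17*(-3 + 17) + 1 = 2*17*14 + 1 = 476 + 1 = 477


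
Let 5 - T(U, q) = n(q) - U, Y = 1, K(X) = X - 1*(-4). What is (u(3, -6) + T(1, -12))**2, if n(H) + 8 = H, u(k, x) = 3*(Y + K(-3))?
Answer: 1024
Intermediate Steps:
K(X) = 4 + X (K(X) = X + 4 = 4 + X)
u(k, x) = 6 (u(k, x) = 3*(1 + (4 - 3)) = 3*(1 + 1) = 3*2 = 6)
n(H) = -8 + H
T(U, q) = 13 + U - q (T(U, q) = 5 - ((-8 + q) - U) = 5 - (-8 + q - U) = 5 + (8 + U - q) = 13 + U - q)
(u(3, -6) + T(1, -12))**2 = (6 + (13 + 1 - 1*(-12)))**2 = (6 + (13 + 1 + 12))**2 = (6 + 26)**2 = 32**2 = 1024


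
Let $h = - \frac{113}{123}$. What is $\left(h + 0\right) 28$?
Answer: $- \frac{3164}{123} \approx -25.724$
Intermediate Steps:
$h = - \frac{113}{123}$ ($h = \left(-113\right) \frac{1}{123} = - \frac{113}{123} \approx -0.9187$)
$\left(h + 0\right) 28 = \left(- \frac{113}{123} + 0\right) 28 = \left(- \frac{113}{123}\right) 28 = - \frac{3164}{123}$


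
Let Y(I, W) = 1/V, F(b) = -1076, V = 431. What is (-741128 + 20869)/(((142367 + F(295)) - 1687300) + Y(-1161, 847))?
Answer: 310431629/666329878 ≈ 0.46588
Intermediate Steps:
Y(I, W) = 1/431
(-741128 + 20869)/(((142367 + F(295)) - 1687300) + Y(-1161, 847)) = (-741128 + 20869)/(((142367 - 1076) - 1687300) + 1/431) = -720259/((141291 - 1687300) + 1/431) = -720259/(-1546009 + 1/431) = -720259/(-666329878/431) = -720259*(-431/666329878) = 310431629/666329878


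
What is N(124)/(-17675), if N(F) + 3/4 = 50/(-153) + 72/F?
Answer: 9413/335330100 ≈ 2.8071e-5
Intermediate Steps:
N(F) = -659/612 + 72/F (N(F) = -3/4 + (50/(-153) + 72/F) = -3/4 + (50*(-1/153) + 72/F) = -3/4 + (-50/153 + 72/F) = -659/612 + 72/F)
N(124)/(-17675) = (-659/612 + 72/124)/(-17675) = (-659/612 + 72*(1/124))*(-1/17675) = (-659/612 + 18/31)*(-1/17675) = -9413/18972*(-1/17675) = 9413/335330100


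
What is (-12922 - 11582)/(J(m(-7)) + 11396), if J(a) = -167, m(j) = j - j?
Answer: -8168/3743 ≈ -2.1822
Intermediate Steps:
m(j) = 0
(-12922 - 11582)/(J(m(-7)) + 11396) = (-12922 - 11582)/(-167 + 11396) = -24504/11229 = -24504*1/11229 = -8168/3743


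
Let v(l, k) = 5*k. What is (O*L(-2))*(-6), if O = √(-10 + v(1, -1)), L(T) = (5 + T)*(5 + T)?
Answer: -54*I*√15 ≈ -209.14*I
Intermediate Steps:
L(T) = (5 + T)²
O = I*√15 (O = √(-10 + 5*(-1)) = √(-10 - 5) = √(-15) = I*√15 ≈ 3.873*I)
(O*L(-2))*(-6) = ((I*√15)*(5 - 2)²)*(-6) = ((I*√15)*3²)*(-6) = ((I*√15)*9)*(-6) = (9*I*√15)*(-6) = -54*I*√15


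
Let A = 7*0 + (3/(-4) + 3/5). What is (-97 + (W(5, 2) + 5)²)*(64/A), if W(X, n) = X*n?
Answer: -163840/3 ≈ -54613.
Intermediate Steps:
A = -3/20 (A = 0 + (3*(-¼) + 3*(⅕)) = 0 + (-¾ + ⅗) = 0 - 3/20 = -3/20 ≈ -0.15000)
(-97 + (W(5, 2) + 5)²)*(64/A) = (-97 + (5*2 + 5)²)*(64/(-3/20)) = (-97 + (10 + 5)²)*(64*(-20/3)) = (-97 + 15²)*(-1280/3) = (-97 + 225)*(-1280/3) = 128*(-1280/3) = -163840/3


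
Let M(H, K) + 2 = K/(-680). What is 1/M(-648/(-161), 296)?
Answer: -85/207 ≈ -0.41063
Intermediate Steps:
M(H, K) = -2 - K/680 (M(H, K) = -2 + K/(-680) = -2 + K*(-1/680) = -2 - K/680)
1/M(-648/(-161), 296) = 1/(-2 - 1/680*296) = 1/(-2 - 37/85) = 1/(-207/85) = -85/207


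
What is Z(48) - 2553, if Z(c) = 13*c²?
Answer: 27399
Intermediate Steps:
Z(48) - 2553 = 13*48² - 2553 = 13*2304 - 2553 = 29952 - 2553 = 27399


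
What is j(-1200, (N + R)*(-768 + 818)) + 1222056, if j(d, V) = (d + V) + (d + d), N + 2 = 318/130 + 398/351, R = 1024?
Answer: 445676986/351 ≈ 1.2697e+6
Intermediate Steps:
N = 2773/1755 (N = -2 + (318/130 + 398/351) = -2 + (318*(1/130) + 398*(1/351)) = -2 + (159/65 + 398/351) = -2 + 6283/1755 = 2773/1755 ≈ 1.5801)
j(d, V) = V + 3*d (j(d, V) = (V + d) + 2*d = V + 3*d)
j(-1200, (N + R)*(-768 + 818)) + 1222056 = ((2773/1755 + 1024)*(-768 + 818) + 3*(-1200)) + 1222056 = ((1799893/1755)*50 - 3600) + 1222056 = (17998930/351 - 3600) + 1222056 = 16735330/351 + 1222056 = 445676986/351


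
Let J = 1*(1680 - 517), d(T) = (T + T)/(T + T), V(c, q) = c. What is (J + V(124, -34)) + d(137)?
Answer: 1288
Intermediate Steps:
d(T) = 1 (d(T) = (2*T)/((2*T)) = (2*T)*(1/(2*T)) = 1)
J = 1163 (J = 1*1163 = 1163)
(J + V(124, -34)) + d(137) = (1163 + 124) + 1 = 1287 + 1 = 1288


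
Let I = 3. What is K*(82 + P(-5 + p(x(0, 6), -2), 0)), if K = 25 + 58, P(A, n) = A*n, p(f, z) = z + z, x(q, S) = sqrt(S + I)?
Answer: 6806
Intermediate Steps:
x(q, S) = sqrt(3 + S) (x(q, S) = sqrt(S + 3) = sqrt(3 + S))
p(f, z) = 2*z
K = 83
K*(82 + P(-5 + p(x(0, 6), -2), 0)) = 83*(82 + (-5 + 2*(-2))*0) = 83*(82 + (-5 - 4)*0) = 83*(82 - 9*0) = 83*(82 + 0) = 83*82 = 6806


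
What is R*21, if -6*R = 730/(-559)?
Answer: 2555/559 ≈ 4.5707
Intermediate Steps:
R = 365/1677 (R = -365/(3*(-559)) = -365*(-1)/(3*559) = -1/6*(-730/559) = 365/1677 ≈ 0.21765)
R*21 = (365/1677)*21 = 2555/559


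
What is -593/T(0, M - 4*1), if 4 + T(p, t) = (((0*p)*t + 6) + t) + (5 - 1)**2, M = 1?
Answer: -593/15 ≈ -39.533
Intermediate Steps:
T(p, t) = 18 + t (T(p, t) = -4 + ((((0*p)*t + 6) + t) + (5 - 1)**2) = -4 + (((0*t + 6) + t) + 4**2) = -4 + (((0 + 6) + t) + 16) = -4 + ((6 + t) + 16) = -4 + (22 + t) = 18 + t)
-593/T(0, M - 4*1) = -593/(18 + (1 - 4*1)) = -593/(18 + (1 - 4)) = -593/(18 - 3) = -593/15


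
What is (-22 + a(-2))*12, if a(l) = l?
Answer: -288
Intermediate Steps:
(-22 + a(-2))*12 = (-22 - 2)*12 = -24*12 = -288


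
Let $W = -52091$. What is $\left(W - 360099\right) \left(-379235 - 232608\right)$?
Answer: $252195566170$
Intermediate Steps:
$\left(W - 360099\right) \left(-379235 - 232608\right) = \left(-52091 - 360099\right) \left(-379235 - 232608\right) = \left(-412190\right) \left(-611843\right) = 252195566170$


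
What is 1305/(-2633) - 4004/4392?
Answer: -4068523/2891034 ≈ -1.4073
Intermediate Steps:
1305/(-2633) - 4004/4392 = 1305*(-1/2633) - 4004*1/4392 = -1305/2633 - 1001/1098 = -4068523/2891034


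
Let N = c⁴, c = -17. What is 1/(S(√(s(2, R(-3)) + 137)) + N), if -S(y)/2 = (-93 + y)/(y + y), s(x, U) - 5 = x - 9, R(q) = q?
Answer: 1252800/104633855039 - 31*√15/104633855039 ≈ 1.1972e-5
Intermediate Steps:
s(x, U) = -4 + x (s(x, U) = 5 + (x - 9) = 5 + (-9 + x) = -4 + x)
S(y) = -(-93 + y)/y (S(y) = -2*(-93 + y)/(y + y) = -2*(-93 + y)/(2*y) = -2*(-93 + y)*1/(2*y) = -(-93 + y)/y)
N = 83521 (N = (-17)⁴ = 83521)
1/(S(√(s(2, R(-3)) + 137)) + N) = 1/((93 - √((-4 + 2) + 137))/(√((-4 + 2) + 137)) + 83521) = 1/((93 - √(-2 + 137))/(√(-2 + 137)) + 83521) = 1/((93 - √135)/(√135) + 83521) = 1/((93 - 3*√15)/((3*√15)) + 83521) = 1/((√15/45)*(93 - 3*√15) + 83521) = 1/(√15*(93 - 3*√15)/45 + 83521) = 1/(83521 + √15*(93 - 3*√15)/45)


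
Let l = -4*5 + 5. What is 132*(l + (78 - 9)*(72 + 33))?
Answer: 954360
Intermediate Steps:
l = -15 (l = -20 + 5 = -15)
132*(l + (78 - 9)*(72 + 33)) = 132*(-15 + (78 - 9)*(72 + 33)) = 132*(-15 + 69*105) = 132*(-15 + 7245) = 132*7230 = 954360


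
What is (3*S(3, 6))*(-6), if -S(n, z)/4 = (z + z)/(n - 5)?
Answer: -432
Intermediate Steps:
S(n, z) = -8*z/(-5 + n) (S(n, z) = -4*(z + z)/(n - 5) = -4*2*z/(-5 + n) = -8*z/(-5 + n))
(3*S(3, 6))*(-6) = (3*(-8*6/(-5 + 3)))*(-6) = (3*(-8*6/(-2)))*(-6) = (3*(-8*6*(-½)))*(-6) = (3*24)*(-6) = 72*(-6) = -432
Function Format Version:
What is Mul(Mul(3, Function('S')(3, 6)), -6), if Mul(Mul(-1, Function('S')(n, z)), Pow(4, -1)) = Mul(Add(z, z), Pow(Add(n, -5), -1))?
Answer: -432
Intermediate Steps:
Function('S')(n, z) = Mul(-8, z, Pow(Add(-5, n), -1)) (Function('S')(n, z) = Mul(-4, Mul(Add(z, z), Pow(Add(n, -5), -1))) = Mul(-4, Mul(Mul(2, z), Pow(Add(-5, n), -1))) = Mul(-4, Mul(2, z, Pow(Add(-5, n), -1))) = Mul(-8, z, Pow(Add(-5, n), -1)))
Mul(Mul(3, Function('S')(3, 6)), -6) = Mul(Mul(3, Mul(-8, 6, Pow(Add(-5, 3), -1))), -6) = Mul(Mul(3, Mul(-8, 6, Pow(-2, -1))), -6) = Mul(Mul(3, Mul(-8, 6, Rational(-1, 2))), -6) = Mul(Mul(3, 24), -6) = Mul(72, -6) = -432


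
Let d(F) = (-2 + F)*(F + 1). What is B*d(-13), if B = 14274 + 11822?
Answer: 4697280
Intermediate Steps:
B = 26096
d(F) = (1 + F)*(-2 + F) (d(F) = (-2 + F)*(1 + F) = (1 + F)*(-2 + F))
B*d(-13) = 26096*(-2 + (-13)² - 1*(-13)) = 26096*(-2 + 169 + 13) = 26096*180 = 4697280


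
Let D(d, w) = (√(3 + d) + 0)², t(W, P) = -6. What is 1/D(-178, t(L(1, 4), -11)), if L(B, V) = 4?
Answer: -1/175 ≈ -0.0057143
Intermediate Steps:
D(d, w) = 3 + d (D(d, w) = (√(3 + d))² = 3 + d)
1/D(-178, t(L(1, 4), -11)) = 1/(3 - 178) = 1/(-175) = -1/175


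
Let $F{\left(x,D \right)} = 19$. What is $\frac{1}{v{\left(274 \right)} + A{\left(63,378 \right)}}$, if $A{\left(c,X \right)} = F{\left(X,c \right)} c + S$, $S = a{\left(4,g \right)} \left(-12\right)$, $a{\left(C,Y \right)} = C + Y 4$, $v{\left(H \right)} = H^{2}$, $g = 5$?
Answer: $\frac{1}{75985} \approx 1.316 \cdot 10^{-5}$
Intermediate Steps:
$a{\left(C,Y \right)} = C + 4 Y$
$S = -288$ ($S = \left(4 + 4 \cdot 5\right) \left(-12\right) = \left(4 + 20\right) \left(-12\right) = 24 \left(-12\right) = -288$)
$A{\left(c,X \right)} = -288 + 19 c$ ($A{\left(c,X \right)} = 19 c - 288 = -288 + 19 c$)
$\frac{1}{v{\left(274 \right)} + A{\left(63,378 \right)}} = \frac{1}{274^{2} + \left(-288 + 19 \cdot 63\right)} = \frac{1}{75076 + \left(-288 + 1197\right)} = \frac{1}{75076 + 909} = \frac{1}{75985}$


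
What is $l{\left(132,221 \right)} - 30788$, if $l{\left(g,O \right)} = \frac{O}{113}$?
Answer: $- \frac{3478823}{113} \approx -30786.0$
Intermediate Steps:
$l{\left(g,O \right)} = \frac{O}{113}$ ($l{\left(g,O \right)} = O \frac{1}{113} = \frac{O}{113}$)
$l{\left(132,221 \right)} - 30788 = \frac{1}{113} \cdot 221 - 30788 = \frac{221}{113} - 30788 = - \frac{3478823}{113}$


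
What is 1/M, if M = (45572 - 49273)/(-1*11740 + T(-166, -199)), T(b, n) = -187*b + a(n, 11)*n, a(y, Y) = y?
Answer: -58903/3701 ≈ -15.915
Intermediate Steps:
T(b, n) = n² - 187*b (T(b, n) = -187*b + n*n = -187*b + n² = n² - 187*b)
M = -3701/58903 (M = (45572 - 49273)/(-1*11740 + ((-199)² - 187*(-166))) = -3701/(-11740 + (39601 + 31042)) = -3701/(-11740 + 70643) = -3701/58903 ≈ -0.062832)
1/M = 1/(-3701/58903) = -58903/3701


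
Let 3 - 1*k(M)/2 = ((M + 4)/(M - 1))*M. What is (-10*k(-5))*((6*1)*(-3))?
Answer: 1380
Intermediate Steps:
k(M) = 6 - 2*M*(4 + M)/(-1 + M) (k(M) = 6 - 2*(M + 4)/(M - 1)*M = 6 - 2*(4 + M)/(-1 + M)*M = 6 - 2*M*(4 + M)/(-1 + M))
(-10*k(-5))*((6*1)*(-3)) = (-20*(-3 - 1*(-5) - 1*(-5)²)/(-1 - 5))*((6*1)*(-3)) = (-20*(-3 + 5 - 1*25)/(-6))*(6*(-3)) = -20*(-1)*(-3 + 5 - 25)/6*(-18) = -20*(-1)*(-23)/6*(-18) = -10*23/3*(-18) = -230/3*(-18) = 1380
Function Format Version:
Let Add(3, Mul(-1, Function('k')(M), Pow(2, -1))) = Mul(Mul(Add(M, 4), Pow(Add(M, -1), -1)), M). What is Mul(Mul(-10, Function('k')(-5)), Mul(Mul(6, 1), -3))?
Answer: 1380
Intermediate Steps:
Function('k')(M) = Add(6, Mul(-2, M, Pow(Add(-1, M), -1), Add(4, M))) (Function('k')(M) = Add(6, Mul(-2, Mul(Mul(Add(M, 4), Pow(Add(M, -1), -1)), M))) = Add(6, Mul(-2, Mul(Mul(Add(4, M), Pow(Add(-1, M), -1)), M))) = Add(6, Mul(-2, Mul(Mul(Pow(Add(-1, M), -1), Add(4, M)), M))) = Add(6, Mul(-2, Mul(M, Pow(Add(-1, M), -1), Add(4, M)))) = Add(6, Mul(-2, M, Pow(Add(-1, M), -1), Add(4, M))))
Mul(Mul(-10, Function('k')(-5)), Mul(Mul(6, 1), -3)) = Mul(Mul(-10, Mul(2, Pow(Add(-1, -5), -1), Add(-3, Mul(-1, -5), Mul(-1, Pow(-5, 2))))), Mul(Mul(6, 1), -3)) = Mul(Mul(-10, Mul(2, Pow(-6, -1), Add(-3, 5, Mul(-1, 25)))), Mul(6, -3)) = Mul(Mul(-10, Mul(2, Rational(-1, 6), Add(-3, 5, -25))), -18) = Mul(Mul(-10, Mul(2, Rational(-1, 6), -23)), -18) = Mul(Mul(-10, Rational(23, 3)), -18) = Mul(Rational(-230, 3), -18) = 1380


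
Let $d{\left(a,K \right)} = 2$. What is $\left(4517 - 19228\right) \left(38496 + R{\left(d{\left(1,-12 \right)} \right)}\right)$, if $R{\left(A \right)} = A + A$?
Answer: $-566373500$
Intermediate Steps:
$R{\left(A \right)} = 2 A$
$\left(4517 - 19228\right) \left(38496 + R{\left(d{\left(1,-12 \right)} \right)}\right) = \left(4517 - 19228\right) \left(38496 + 2 \cdot 2\right) = - 14711 \left(38496 + 4\right) = \left(-14711\right) 38500 = -566373500$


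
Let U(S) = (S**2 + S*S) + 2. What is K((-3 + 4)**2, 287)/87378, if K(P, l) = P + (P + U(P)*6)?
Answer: 13/43689 ≈ 0.00029756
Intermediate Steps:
U(S) = 2 + 2*S**2 (U(S) = (S**2 + S**2) + 2 = 2*S**2 + 2 = 2 + 2*S**2)
K(P, l) = 12 + 2*P + 12*P**2 (K(P, l) = P + (P + (2 + 2*P**2)*6) = P + (P + (12 + 12*P**2)) = P + (12 + P + 12*P**2) = 12 + 2*P + 12*P**2)
K((-3 + 4)**2, 287)/87378 = (12 + 2*(-3 + 4)**2 + 12*((-3 + 4)**2)**2)/87378 = (12 + 2*1**2 + 12*(1**2)**2)*(1/87378) = (12 + 2*1 + 12*1**2)*(1/87378) = (12 + 2 + 12*1)*(1/87378) = (12 + 2 + 12)*(1/87378) = 26*(1/87378) = 13/43689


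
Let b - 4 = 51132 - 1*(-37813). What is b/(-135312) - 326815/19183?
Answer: -45928299947/2595690096 ≈ -17.694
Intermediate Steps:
b = 88949 (b = 4 + (51132 - 1*(-37813)) = 4 + (51132 + 37813) = 4 + 88945 = 88949)
b/(-135312) - 326815/19183 = 88949/(-135312) - 326815/19183 = 88949*(-1/135312) - 326815*1/19183 = -88949/135312 - 326815/19183 = -45928299947/2595690096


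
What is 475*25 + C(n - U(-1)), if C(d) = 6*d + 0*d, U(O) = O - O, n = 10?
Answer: 11935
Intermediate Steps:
U(O) = 0
C(d) = 6*d (C(d) = 6*d + 0 = 6*d)
475*25 + C(n - U(-1)) = 475*25 + 6*(10 - 1*0) = 11875 + 6*(10 + 0) = 11875 + 6*10 = 11875 + 60 = 11935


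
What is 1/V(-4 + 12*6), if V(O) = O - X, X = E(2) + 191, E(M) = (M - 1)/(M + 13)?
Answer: -15/1846 ≈ -0.0081257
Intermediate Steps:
E(M) = (-1 + M)/(13 + M)
X = 2866/15 (X = (-1 + 2)/(13 + 2) + 191 = 1/15 + 191 = 2866/15 ≈ 191.07)
V(O) = -2866/15 + O (V(O) = O - 1*2866/15 = O - 2866/15 = -2866/15 + O)
1/V(-4 + 12*6) = 1/(-2866/15 + (-4 + 12*6)) = 1/(-2866/15 + (-4 + 72)) = 1/(-2866/15 + 68) = 1/(-1846/15) = -15/1846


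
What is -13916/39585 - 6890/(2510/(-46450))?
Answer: 180982403762/1419405 ≈ 1.2751e+5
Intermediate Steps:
-13916/39585 - 6890/(2510/(-46450)) = -13916*1/39585 - 6890/(2510*(-1/46450)) = -1988/5655 - 6890/(-251/4645) = -1988/5655 - 6890*(-4645/251) = -1988/5655 + 32004050/251 = 180982403762/1419405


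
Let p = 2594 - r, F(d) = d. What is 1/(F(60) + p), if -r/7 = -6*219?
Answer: -1/6544 ≈ -0.00015281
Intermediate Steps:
r = 9198 (r = -(-42)*219 = -7*(-1314) = 9198)
p = -6604 (p = 2594 - 1*9198 = 2594 - 9198 = -6604)
1/(F(60) + p) = 1/(60 - 6604) = 1/(-6544) = -1/6544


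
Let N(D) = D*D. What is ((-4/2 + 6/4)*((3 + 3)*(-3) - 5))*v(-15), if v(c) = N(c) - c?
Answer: 2760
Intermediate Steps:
N(D) = D²
v(c) = c² - c
((-4/2 + 6/4)*((3 + 3)*(-3) - 5))*v(-15) = ((-4/2 + 6/4)*((3 + 3)*(-3) - 5))*(-15*(-1 - 15)) = ((-4*½ + 6*(¼))*(6*(-3) - 5))*(-15*(-16)) = ((-2 + 3/2)*(-18 - 5))*240 = -½*(-23)*240 = (23/2)*240 = 2760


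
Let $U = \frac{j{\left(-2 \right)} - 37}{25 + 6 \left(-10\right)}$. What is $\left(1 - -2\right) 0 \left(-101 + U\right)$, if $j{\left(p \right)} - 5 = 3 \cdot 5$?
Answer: $0$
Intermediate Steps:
$j{\left(p \right)} = 20$ ($j{\left(p \right)} = 5 + 3 \cdot 5 = 5 + 15 = 20$)
$U = \frac{17}{35}$ ($U = \frac{20 - 37}{25 + 6 \left(-10\right)} = - \frac{17}{25 - 60} = - \frac{17}{-35} = \left(-17\right) \left(- \frac{1}{35}\right) = \frac{17}{35} \approx 0.48571$)
$\left(1 - -2\right) 0 \left(-101 + U\right) = \left(1 - -2\right) 0 \left(-101 + \frac{17}{35}\right) = \left(1 + 2\right) 0 \left(- \frac{3518}{35}\right) = 3 \cdot 0 \left(- \frac{3518}{35}\right) = 0 \left(- \frac{3518}{35}\right) = 0$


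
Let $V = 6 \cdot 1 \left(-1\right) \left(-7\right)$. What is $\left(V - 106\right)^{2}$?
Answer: $4096$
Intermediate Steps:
$V = 42$ ($V = 6 \left(-1\right) \left(-7\right) = \left(-6\right) \left(-7\right) = 42$)
$\left(V - 106\right)^{2} = \left(42 - 106\right)^{2} = \left(-64\right)^{2} = 4096$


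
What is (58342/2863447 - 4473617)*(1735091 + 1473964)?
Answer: -41107882616419083135/2863447 ≈ -1.4356e+13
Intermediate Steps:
(58342/2863447 - 4473617)*(1735091 + 1473964) = (58342*(1/2863447) - 4473617)*3209055 = (58342/2863447 - 4473617)*3209055 = -12809965119457/2863447*3209055 = -41107882616419083135/2863447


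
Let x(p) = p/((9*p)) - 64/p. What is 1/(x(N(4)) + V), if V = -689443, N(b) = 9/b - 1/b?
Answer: -9/6205274 ≈ -1.4504e-6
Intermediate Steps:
N(b) = 8/b
x(p) = 1/9 - 64/p (x(p) = p*(1/(9*p)) - 64/p = 1/9 - 64/p)
1/(x(N(4)) + V) = 1/((-576 + 8/4)/(9*((8/4))) - 689443) = 1/((-576 + 8*(1/4))/(9*((8*(1/4)))) - 689443) = 1/((1/9)*(-576 + 2)/2 - 689443) = 1/((1/9)*(1/2)*(-574) - 689443) = 1/(-287/9 - 689443) = 1/(-6205274/9) = -9/6205274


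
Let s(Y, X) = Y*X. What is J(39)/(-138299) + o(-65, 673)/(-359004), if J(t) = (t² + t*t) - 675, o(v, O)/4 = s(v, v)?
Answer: -796753892/12412473549 ≈ -0.064190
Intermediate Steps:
s(Y, X) = X*Y
o(v, O) = 4*v² (o(v, O) = 4*(v*v) = 4*v²)
J(t) = -675 + 2*t² (J(t) = (t² + t²) - 675 = 2*t² - 675 = -675 + 2*t²)
J(39)/(-138299) + o(-65, 673)/(-359004) = (-675 + 2*39²)/(-138299) + (4*(-65)²)/(-359004) = (-675 + 2*1521)*(-1/138299) + (4*4225)*(-1/359004) = (-675 + 3042)*(-1/138299) + 16900*(-1/359004) = 2367*(-1/138299) - 4225/89751 = -2367/138299 - 4225/89751 = -796753892/12412473549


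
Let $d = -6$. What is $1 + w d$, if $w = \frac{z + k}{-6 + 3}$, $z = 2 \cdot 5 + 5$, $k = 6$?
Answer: $43$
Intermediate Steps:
$z = 15$ ($z = 10 + 5 = 15$)
$w = -7$ ($w = \frac{15 + 6}{-6 + 3} = \frac{21}{-3} = 21 \left(- \frac{1}{3}\right) = -7$)
$1 + w d = 1 - -42 = 1 + 42 = 43$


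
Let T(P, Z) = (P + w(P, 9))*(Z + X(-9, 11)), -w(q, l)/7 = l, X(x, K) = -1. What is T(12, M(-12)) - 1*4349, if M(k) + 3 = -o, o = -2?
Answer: -4247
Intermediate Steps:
w(q, l) = -7*l
M(k) = -1 (M(k) = -3 - 1*(-2) = -3 + 2 = -1)
T(P, Z) = (-1 + Z)*(-63 + P) (T(P, Z) = (P - 7*9)*(Z - 1) = (P - 63)*(-1 + Z) = (-63 + P)*(-1 + Z) = (-1 + Z)*(-63 + P))
T(12, M(-12)) - 1*4349 = (63 - 1*12 - 63*(-1) + 12*(-1)) - 1*4349 = (63 - 12 + 63 - 12) - 4349 = 102 - 4349 = -4247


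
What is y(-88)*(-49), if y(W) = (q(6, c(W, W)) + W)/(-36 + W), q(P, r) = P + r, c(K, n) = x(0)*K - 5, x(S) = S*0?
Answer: -4263/124 ≈ -34.379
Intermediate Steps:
x(S) = 0
c(K, n) = -5 (c(K, n) = 0*K - 5 = 0 - 5 = -5)
y(W) = (1 + W)/(-36 + W) (y(W) = ((6 - 5) + W)/(-36 + W) = (1 + W)/(-36 + W))
y(-88)*(-49) = ((1 - 88)/(-36 - 88))*(-49) = (-87/(-124))*(-49) = -1/124*(-87)*(-49) = (87/124)*(-49) = -4263/124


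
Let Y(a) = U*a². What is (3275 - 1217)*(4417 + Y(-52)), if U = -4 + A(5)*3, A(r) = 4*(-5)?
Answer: -347059062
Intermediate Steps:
A(r) = -20
U = -64 (U = -4 - 20*3 = -4 - 60 = -64)
Y(a) = -64*a²
(3275 - 1217)*(4417 + Y(-52)) = (3275 - 1217)*(4417 - 64*(-52)²) = 2058*(4417 - 64*2704) = 2058*(4417 - 173056) = 2058*(-168639) = -347059062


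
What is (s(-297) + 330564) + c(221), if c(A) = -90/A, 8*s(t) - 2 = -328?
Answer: 292182193/884 ≈ 3.3052e+5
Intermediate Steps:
s(t) = -163/4 (s(t) = ¼ + (⅛)*(-328) = ¼ - 41 = -163/4)
(s(-297) + 330564) + c(221) = (-163/4 + 330564) - 90/221 = 1322093/4 - 90*1/221 = 1322093/4 - 90/221 = 292182193/884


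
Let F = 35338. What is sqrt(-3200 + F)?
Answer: sqrt(32138) ≈ 179.27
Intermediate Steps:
sqrt(-3200 + F) = sqrt(-3200 + 35338) = sqrt(32138)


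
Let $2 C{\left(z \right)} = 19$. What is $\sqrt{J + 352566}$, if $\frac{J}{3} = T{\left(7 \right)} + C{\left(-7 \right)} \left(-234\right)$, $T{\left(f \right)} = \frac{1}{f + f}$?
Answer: $\frac{\sqrt{67795854}}{14} \approx 588.13$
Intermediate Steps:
$T{\left(f \right)} = \frac{1}{2 f}$
$C{\left(z \right)} = \frac{19}{2}$ ($C{\left(z \right)} = \frac{1}{2} \cdot 19 = \frac{19}{2}$)
$J = - \frac{93363}{14}$ ($J = 3 \left(\frac{1}{2 \cdot 7} + \frac{19}{2} \left(-234\right)\right) = 3 \left(\frac{1}{2} \cdot \frac{1}{7} - 2223\right) = 3 \left(\frac{1}{14} - 2223\right) = 3 \left(- \frac{31121}{14}\right) = - \frac{93363}{14} \approx -6668.8$)
$\sqrt{J + 352566} = \sqrt{- \frac{93363}{14} + 352566} = \sqrt{\frac{4842561}{14}} = \frac{\sqrt{67795854}}{14}$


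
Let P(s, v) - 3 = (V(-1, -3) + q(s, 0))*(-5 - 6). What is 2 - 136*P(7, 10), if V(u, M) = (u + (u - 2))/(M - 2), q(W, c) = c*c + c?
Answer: 3954/5 ≈ 790.80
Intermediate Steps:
q(W, c) = c + c² (q(W, c) = c² + c = c + c²)
V(u, M) = (-2 + 2*u)/(-2 + M) (V(u, M) = (u + (-2 + u))/(-2 + M) = (-2 + 2*u)/(-2 + M))
P(s, v) = -29/5 (P(s, v) = 3 + (2*(-1 - 1)/(-2 - 3) + 0*(1 + 0))*(-5 - 6) = 3 + (2*(-2)/(-5) + 0*1)*(-11) = 3 + (2*(-⅕)*(-2) + 0)*(-11) = 3 + (⅘ + 0)*(-11) = 3 + (⅘)*(-11) = 3 - 44/5 = -29/5)
2 - 136*P(7, 10) = 2 - 136*(-29/5) = 2 + 3944/5 = 3954/5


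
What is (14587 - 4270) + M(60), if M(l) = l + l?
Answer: 10437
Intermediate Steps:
M(l) = 2*l
(14587 - 4270) + M(60) = (14587 - 4270) + 2*60 = 10317 + 120 = 10437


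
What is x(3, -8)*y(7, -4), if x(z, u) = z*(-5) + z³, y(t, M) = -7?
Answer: -84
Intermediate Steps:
x(z, u) = z³ - 5*z (x(z, u) = -5*z + z³ = z³ - 5*z)
x(3, -8)*y(7, -4) = (3*(-5 + 3²))*(-7) = (3*(-5 + 9))*(-7) = (3*4)*(-7) = 12*(-7) = -84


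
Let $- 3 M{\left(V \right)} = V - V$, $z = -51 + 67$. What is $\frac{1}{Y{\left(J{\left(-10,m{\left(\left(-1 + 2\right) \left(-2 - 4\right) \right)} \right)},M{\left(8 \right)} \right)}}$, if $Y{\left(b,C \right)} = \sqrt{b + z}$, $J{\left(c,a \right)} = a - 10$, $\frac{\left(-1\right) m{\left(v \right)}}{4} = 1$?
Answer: $\frac{\sqrt{2}}{2} \approx 0.70711$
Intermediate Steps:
$z = 16$
$m{\left(v \right)} = -4$ ($m{\left(v \right)} = \left(-4\right) 1 = -4$)
$M{\left(V \right)} = 0$ ($M{\left(V \right)} = - \frac{V - V}{3} = \left(- \frac{1}{3}\right) 0 = 0$)
$J{\left(c,a \right)} = -10 + a$
$Y{\left(b,C \right)} = \sqrt{16 + b}$ ($Y{\left(b,C \right)} = \sqrt{b + 16} = \sqrt{16 + b}$)
$\frac{1}{Y{\left(J{\left(-10,m{\left(\left(-1 + 2\right) \left(-2 - 4\right) \right)} \right)},M{\left(8 \right)} \right)}} = \frac{1}{\sqrt{16 - 14}} = \frac{1}{\sqrt{2}} = \frac{\sqrt{2}}{2}$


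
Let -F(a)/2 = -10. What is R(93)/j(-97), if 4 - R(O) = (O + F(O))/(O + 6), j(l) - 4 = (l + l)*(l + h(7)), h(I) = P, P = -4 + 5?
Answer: 283/1844172 ≈ 0.00015346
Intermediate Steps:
F(a) = 20 (F(a) = -2*(-10) = 20)
P = 1
h(I) = 1
j(l) = 4 + 2*l*(1 + l) (j(l) = 4 + (l + l)*(l + 1) = 4 + (2*l)*(1 + l) = 4 + 2*l*(1 + l))
R(O) = 4 - (20 + O)/(6 + O) (R(O) = 4 - (O + 20)/(O + 6) = 4 - (20 + O)/(6 + O))
R(93)/j(-97) = ((4 + 3*93)/(6 + 93))/(4 + 2*(-97) + 2*(-97)²) = ((4 + 279)/99)/(4 - 194 + 2*9409) = ((1/99)*283)/(4 - 194 + 18818) = (283/99)/18628 = (283/99)*(1/18628) = 283/1844172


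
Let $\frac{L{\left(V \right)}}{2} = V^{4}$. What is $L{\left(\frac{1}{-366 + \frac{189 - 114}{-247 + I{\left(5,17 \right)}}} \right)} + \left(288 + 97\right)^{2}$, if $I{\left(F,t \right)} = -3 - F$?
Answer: $\frac{222862460957093349267}{1503541649229841} \approx 1.4823 \cdot 10^{5}$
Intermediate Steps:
$L{\left(V \right)} = 2 V^{4}$
$L{\left(\frac{1}{-366 + \frac{189 - 114}{-247 + I{\left(5,17 \right)}}} \right)} + \left(288 + 97\right)^{2} = 2 \left(\frac{1}{-366 + \frac{189 - 114}{-247 - 8}}\right)^{4} + \left(288 + 97\right)^{2} = 2 \left(\frac{1}{-366 + \frac{75}{-247 - 8}}\right)^{4} + 385^{2} = 2 \left(\frac{1}{-366 + \frac{75}{-247 - 8}}\right)^{4} + 148225 = 2 \left(\frac{1}{-366 + \frac{75}{-255}}\right)^{4} + 148225 = 2 \left(\frac{1}{-366 + 75 \left(- \frac{1}{255}\right)}\right)^{4} + 148225 = 2 \left(\frac{1}{-366 - \frac{5}{17}}\right)^{4} + 148225 = 2 \left(\frac{1}{- \frac{6227}{17}}\right)^{4} + 148225 = 2 \left(- \frac{17}{6227}\right)^{4} + 148225 = 2 \cdot \frac{83521}{1503541649229841} + 148225 = \frac{167042}{1503541649229841} + 148225 = \frac{222862460957093349267}{1503541649229841}$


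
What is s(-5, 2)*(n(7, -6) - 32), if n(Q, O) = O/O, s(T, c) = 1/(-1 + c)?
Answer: -31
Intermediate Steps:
n(Q, O) = 1
s(-5, 2)*(n(7, -6) - 32) = (1 - 32)/(-1 + 2) = -31/1 = 1*(-31) = -31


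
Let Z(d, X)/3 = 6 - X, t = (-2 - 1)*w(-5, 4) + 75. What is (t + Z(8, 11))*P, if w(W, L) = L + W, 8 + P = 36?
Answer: 1764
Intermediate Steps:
P = 28 (P = -8 + 36 = 28)
t = 78 (t = (-2 - 1)*(4 - 5) + 75 = -3*(-1) + 75 = 3 + 75 = 78)
Z(d, X) = 18 - 3*X (Z(d, X) = 3*(6 - X) = 18 - 3*X)
(t + Z(8, 11))*P = (78 + (18 - 3*11))*28 = (78 + (18 - 33))*28 = (78 - 15)*28 = 63*28 = 1764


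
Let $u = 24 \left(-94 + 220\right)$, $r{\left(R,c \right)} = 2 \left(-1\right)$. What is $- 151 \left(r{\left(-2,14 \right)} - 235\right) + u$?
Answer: $38811$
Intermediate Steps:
$r{\left(R,c \right)} = -2$
$u = 3024$ ($u = 24 \cdot 126 = 3024$)
$- 151 \left(r{\left(-2,14 \right)} - 235\right) + u = - 151 \left(-2 - 235\right) + 3024 = \left(-151\right) \left(-237\right) + 3024 = 35787 + 3024 = 38811$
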